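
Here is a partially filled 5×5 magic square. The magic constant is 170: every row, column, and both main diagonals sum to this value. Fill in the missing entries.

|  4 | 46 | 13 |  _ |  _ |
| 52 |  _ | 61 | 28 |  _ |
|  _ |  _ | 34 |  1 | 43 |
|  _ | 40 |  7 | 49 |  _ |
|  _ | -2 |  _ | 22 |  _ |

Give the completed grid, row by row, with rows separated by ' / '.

4 46 13 70 37 / 52 19 61 28 10 / 25 67 34 1 43 / 58 40 7 49 16 / 31 -2 55 22 64

Column 3: 13 + 61 + 34 + 7 + ? = 170, so (5,3) = 55.
Using column 4: 28 + 1 + 49 + 22 + ? → (1,4) = 170 − 100 = 70.
The remaining cell in row 1 is (1,5) = 170 − 133 = 37.
Anti-diagonal needs 170; the known cells sum to 139, so (5,1) = 31.
Using row 5: 31 + (-2) + 55 + 22 + ? → (5,5) = 170 − 106 = 64.
Main diagonal needs 170; the known cells sum to 151, so (2,2) = 19.
Row 2 needs 170; the known cells sum to 160, so (2,5) = 10.
The remaining cell in column 2 is (3,2) = 170 − 103 = 67.
Column 5 needs 170; the known cells sum to 154, so (4,5) = 16.
From row 3, 170 − (67 + 34 + 1 + 43) gives (3,1) = 25.
Row 4 must total 170; the given cells sum to 112, so (4,1) = 58.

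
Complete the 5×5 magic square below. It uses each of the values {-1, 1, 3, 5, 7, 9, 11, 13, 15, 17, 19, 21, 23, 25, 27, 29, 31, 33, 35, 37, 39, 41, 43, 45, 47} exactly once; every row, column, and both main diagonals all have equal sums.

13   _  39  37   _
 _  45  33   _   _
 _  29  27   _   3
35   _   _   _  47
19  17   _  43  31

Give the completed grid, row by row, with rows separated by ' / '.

13 1 39 37 25 / 7 45 33 21 9 / 41 29 27 15 3 / 35 23 11 -1 47 / 19 17 5 43 31

The 25 entries sum to 575, so each line sums to 575/5 = 115.
The remaining cell in row 5 is (5,3) = 115 − 110 = 5.
The remaining cell in column 3 is (4,3) = 115 − 104 = 11.
Using main diagonal: 13 + 45 + 27 + 31 + ? → (4,4) = 115 − 116 = -1.
From row 4, 115 − (35 + 11 + (-1) + 47) gives (4,2) = 23.
From column 2, 115 − (45 + 29 + 23 + 17) gives (1,2) = 1.
Using row 1: 13 + 1 + 39 + 37 + ? → (1,5) = 115 − 90 = 25.
From column 5, 115 − (25 + 3 + 47 + 31) gives (2,5) = 9.
Using anti-diagonal: 25 + 27 + 23 + 19 + ? → (2,4) = 115 − 94 = 21.
The remaining cell in row 2 is (2,1) = 115 − 108 = 7.
Using column 1: 13 + 7 + 35 + 19 + ? → (3,1) = 115 − 74 = 41.
Column 4 needs 115; the known cells sum to 100, so (3,4) = 15.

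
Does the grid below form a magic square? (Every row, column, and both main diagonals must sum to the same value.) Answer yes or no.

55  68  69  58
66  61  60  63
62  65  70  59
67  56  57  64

No — column 4 sums to 244 but column 2 sums to 250.

Row 1: 55 + 68 + 69 + 58 = 250.
Row 2: 66 + 61 + 60 + 63 = 250.
Row 3: 62 + 65 + 70 + 59 = 256.
Row 4: 67 + 56 + 57 + 64 = 244.
Column 1: 55 + 66 + 62 + 67 = 250.
Column 2: 68 + 61 + 65 + 56 = 250.
Column 3: 69 + 60 + 70 + 57 = 256.
Column 4: 58 + 63 + 59 + 64 = 244.
Main diagonal: 55 + 61 + 70 + 64 = 250.
Anti-diagonal: 58 + 60 + 65 + 67 = 250.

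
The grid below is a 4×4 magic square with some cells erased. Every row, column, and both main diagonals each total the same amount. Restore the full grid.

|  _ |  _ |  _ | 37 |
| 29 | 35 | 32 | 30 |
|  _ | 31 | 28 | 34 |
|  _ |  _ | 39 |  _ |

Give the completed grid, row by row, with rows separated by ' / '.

Row 2 is already complete: 29 + 35 + 32 + 30 = 126, so that is the magic constant.
Using row 3: 31 + 28 + 34 + ? → (3,1) = 126 − 93 = 33.
From column 3, 126 − (32 + 28 + 39) gives (1,3) = 27.
From column 4, 126 − (37 + 30 + 34) gives (4,4) = 25.
Main diagonal must total 126; the given cells sum to 88, so (1,1) = 38.
Using anti-diagonal: 37 + 32 + 31 + ? → (4,1) = 126 − 100 = 26.
Row 1 needs 126; the known cells sum to 102, so (1,2) = 24.
From row 4, 126 − (26 + 39 + 25) gives (4,2) = 36.

38 24 27 37 / 29 35 32 30 / 33 31 28 34 / 26 36 39 25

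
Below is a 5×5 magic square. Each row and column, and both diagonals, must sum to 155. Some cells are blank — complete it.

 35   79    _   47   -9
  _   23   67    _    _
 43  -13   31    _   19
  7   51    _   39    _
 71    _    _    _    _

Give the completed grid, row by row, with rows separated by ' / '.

35 79 3 47 -9 / -1 23 67 11 55 / 43 -13 31 75 19 / 7 51 -5 39 63 / 71 15 59 -17 27

From row 1, 155 − (35 + 79 + 47 + (-9)) gives (1,3) = 3.
From row 3, 155 − (43 + (-13) + 31 + 19) gives (3,4) = 75.
Column 1 needs 155; the known cells sum to 156, so (2,1) = -1.
The remaining cell in column 2 is (5,2) = 155 − 140 = 15.
Using main diagonal: 35 + 23 + 31 + 39 + ? → (5,5) = 155 − 128 = 27.
Anti-diagonal: -9 + 31 + 51 + 71 + ? = 155, so (2,4) = 11.
Row 2: -1 + 23 + 67 + 11 + ? = 155, so (2,5) = 55.
Column 4: 47 + 11 + 75 + 39 + ? = 155, so (5,4) = -17.
Column 5 needs 155; the known cells sum to 92, so (4,5) = 63.
Row 4: 7 + 51 + 39 + 63 + ? = 155, so (4,3) = -5.
Row 5 needs 155; the known cells sum to 96, so (5,3) = 59.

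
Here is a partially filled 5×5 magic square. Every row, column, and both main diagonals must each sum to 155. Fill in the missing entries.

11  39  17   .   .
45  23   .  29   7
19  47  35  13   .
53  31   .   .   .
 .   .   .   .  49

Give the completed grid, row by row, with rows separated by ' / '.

11 39 17 55 33 / 45 23 51 29 7 / 19 47 35 13 41 / 53 31 9 37 25 / 27 15 43 21 49

Row 2 needs 155; the known cells sum to 104, so (2,3) = 51.
Row 3 needs 155; the known cells sum to 114, so (3,5) = 41.
Column 1 must total 155; the given cells sum to 128, so (5,1) = 27.
The remaining cell in column 2 is (5,2) = 155 − 140 = 15.
Main diagonal: 11 + 23 + 35 + 49 + ? = 155, so (4,4) = 37.
Anti-diagonal must total 155; the given cells sum to 122, so (1,5) = 33.
Row 1 must total 155; the given cells sum to 100, so (1,4) = 55.
Column 4 needs 155; the known cells sum to 134, so (5,4) = 21.
The remaining cell in column 5 is (4,5) = 155 − 130 = 25.
The remaining cell in row 4 is (4,3) = 155 − 146 = 9.
Row 5 must total 155; the given cells sum to 112, so (5,3) = 43.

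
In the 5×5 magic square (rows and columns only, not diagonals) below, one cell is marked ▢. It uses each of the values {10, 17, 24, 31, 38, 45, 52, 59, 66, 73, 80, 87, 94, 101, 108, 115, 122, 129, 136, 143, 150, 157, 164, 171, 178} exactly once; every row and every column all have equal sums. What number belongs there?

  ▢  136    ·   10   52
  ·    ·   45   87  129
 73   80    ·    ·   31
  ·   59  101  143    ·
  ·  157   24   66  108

94

The 25 entries sum to 2350, so each line sums to 2350/5 = 470.
From row 5, 470 − (157 + 24 + 66 + 108) gives (5,1) = 115.
Column 2 must total 470; the given cells sum to 432, so (2,2) = 38.
Using column 4: 10 + 87 + 143 + 66 + ? → (3,4) = 470 − 306 = 164.
Using column 5: 52 + 129 + 31 + 108 + ? → (4,5) = 470 − 320 = 150.
Row 2 must total 470; the given cells sum to 299, so (2,1) = 171.
Row 3 needs 470; the known cells sum to 348, so (3,3) = 122.
The remaining cell in row 4 is (4,1) = 470 − 453 = 17.
The remaining cell in column 1 is (1,1) = 470 − 376 = 94.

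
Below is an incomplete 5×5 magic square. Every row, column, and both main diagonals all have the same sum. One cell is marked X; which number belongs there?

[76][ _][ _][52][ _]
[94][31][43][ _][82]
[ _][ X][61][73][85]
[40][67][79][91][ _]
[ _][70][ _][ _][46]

Main diagonal is complete and sums to 305; that is the magic constant.
Using row 2: 94 + 31 + 43 + 82 + ? → (2,4) = 305 − 250 = 55.
Using row 4: 40 + 67 + 79 + 91 + ? → (4,5) = 305 − 277 = 28.
Column 4 must total 305; the given cells sum to 271, so (5,4) = 34.
The remaining cell in column 5 is (1,5) = 305 − 241 = 64.
Anti-diagonal needs 305; the known cells sum to 247, so (5,1) = 58.
The remaining cell in row 5 is (5,3) = 305 − 208 = 97.
The remaining cell in column 1 is (3,1) = 305 − 268 = 37.
From column 3, 305 − (43 + 61 + 79 + 97) gives (1,3) = 25.
Row 1: 76 + 25 + 52 + 64 + ? = 305, so (1,2) = 88.
From row 3, 305 − (37 + 61 + 73 + 85) gives (3,2) = 49.

49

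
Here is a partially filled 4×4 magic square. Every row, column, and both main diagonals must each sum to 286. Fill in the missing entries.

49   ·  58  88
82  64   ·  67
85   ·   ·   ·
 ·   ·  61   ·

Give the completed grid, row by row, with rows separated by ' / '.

49 91 58 88 / 82 64 73 67 / 85 55 94 52 / 70 76 61 79

From row 1, 286 − (49 + 58 + 88) gives (1,2) = 91.
Using row 2: 82 + 64 + 67 + ? → (2,3) = 286 − 213 = 73.
The remaining cell in column 1 is (4,1) = 286 − 216 = 70.
Column 3 needs 286; the known cells sum to 192, so (3,3) = 94.
Main diagonal: 49 + 64 + 94 + ? = 286, so (4,4) = 79.
Using anti-diagonal: 88 + 73 + 70 + ? → (3,2) = 286 − 231 = 55.
Row 3: 85 + 55 + 94 + ? = 286, so (3,4) = 52.
Row 4: 70 + 61 + 79 + ? = 286, so (4,2) = 76.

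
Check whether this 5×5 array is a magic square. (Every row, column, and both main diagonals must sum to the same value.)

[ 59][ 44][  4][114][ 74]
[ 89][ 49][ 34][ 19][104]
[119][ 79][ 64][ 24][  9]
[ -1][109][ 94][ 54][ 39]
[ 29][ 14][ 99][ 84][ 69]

Yes

Row 1: 59 + 44 + 4 + 114 + 74 = 295.
Row 2: 89 + 49 + 34 + 19 + 104 = 295.
Row 3: 119 + 79 + 64 + 24 + 9 = 295.
Row 4: -1 + 109 + 94 + 54 + 39 = 295.
Row 5: 29 + 14 + 99 + 84 + 69 = 295.
Column 1: 59 + 89 + 119 + (-1) + 29 = 295.
Column 2: 44 + 49 + 79 + 109 + 14 = 295.
Column 3: 4 + 34 + 64 + 94 + 99 = 295.
Column 4: 114 + 19 + 24 + 54 + 84 = 295.
Column 5: 74 + 104 + 9 + 39 + 69 = 295.
Main diagonal: 59 + 49 + 64 + 54 + 69 = 295.
Anti-diagonal: 74 + 19 + 64 + 109 + 29 = 295.
All lines sum to 295.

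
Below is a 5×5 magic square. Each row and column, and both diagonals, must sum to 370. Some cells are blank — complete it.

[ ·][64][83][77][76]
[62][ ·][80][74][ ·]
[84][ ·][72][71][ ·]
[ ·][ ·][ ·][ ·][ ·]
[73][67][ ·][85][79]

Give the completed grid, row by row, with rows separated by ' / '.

70 64 83 77 76 / 62 86 80 74 68 / 84 78 72 71 65 / 81 75 69 63 82 / 73 67 66 85 79

The remaining cell in row 1 is (1,1) = 370 − 300 = 70.
Row 5 must total 370; the given cells sum to 304, so (5,3) = 66.
Column 1: 70 + 62 + 84 + 73 + ? = 370, so (4,1) = 81.
Using column 3: 83 + 80 + 72 + 66 + ? → (4,3) = 370 − 301 = 69.
The remaining cell in column 4 is (4,4) = 370 − 307 = 63.
Using main diagonal: 70 + 72 + 63 + 79 + ? → (2,2) = 370 − 284 = 86.
From anti-diagonal, 370 − (76 + 74 + 72 + 73) gives (4,2) = 75.
From row 2, 370 − (62 + 86 + 80 + 74) gives (2,5) = 68.
Using row 4: 81 + 75 + 69 + 63 + ? → (4,5) = 370 − 288 = 82.
Column 2: 64 + 86 + 75 + 67 + ? = 370, so (3,2) = 78.
Column 5 needs 370; the known cells sum to 305, so (3,5) = 65.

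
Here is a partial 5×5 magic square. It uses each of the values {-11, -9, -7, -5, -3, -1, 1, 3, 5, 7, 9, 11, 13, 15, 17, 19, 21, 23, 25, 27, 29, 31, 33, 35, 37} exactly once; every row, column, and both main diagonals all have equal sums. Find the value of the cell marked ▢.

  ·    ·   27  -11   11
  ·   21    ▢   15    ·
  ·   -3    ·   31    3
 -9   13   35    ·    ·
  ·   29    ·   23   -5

-7

The 25 entries sum to 325, so each line sums to 325/5 = 65.
Using column 2: 21 + (-3) + 13 + 29 + ? → (1,2) = 65 − 60 = 5.
Using column 4: -11 + 15 + 31 + 23 + ? → (4,4) = 65 − 58 = 7.
Using row 1: 5 + 27 + (-11) + 11 + ? → (1,1) = 65 − 32 = 33.
The remaining cell in row 4 is (4,5) = 65 − 46 = 19.
Column 5 must total 65; the given cells sum to 28, so (2,5) = 37.
Main diagonal needs 65; the known cells sum to 56, so (3,3) = 9.
From anti-diagonal, 65 − (11 + 15 + 9 + 13) gives (5,1) = 17.
Row 3 must total 65; the given cells sum to 40, so (3,1) = 25.
The remaining cell in row 5 is (5,3) = 65 − 64 = 1.
Column 1 needs 65; the known cells sum to 66, so (2,1) = -1.
Column 3: 27 + 9 + 35 + 1 + ? = 65, so (2,3) = -7.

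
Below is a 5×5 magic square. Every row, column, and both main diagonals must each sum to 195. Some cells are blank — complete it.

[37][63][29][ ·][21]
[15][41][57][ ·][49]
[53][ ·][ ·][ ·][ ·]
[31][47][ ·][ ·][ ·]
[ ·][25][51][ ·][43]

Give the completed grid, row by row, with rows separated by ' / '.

The remaining cell in row 1 is (1,4) = 195 − 150 = 45.
The remaining cell in row 2 is (2,4) = 195 − 162 = 33.
The remaining cell in column 1 is (5,1) = 195 − 136 = 59.
Column 2 must total 195; the given cells sum to 176, so (3,2) = 19.
The remaining cell in anti-diagonal is (3,3) = 195 − 160 = 35.
Row 5: 59 + 25 + 51 + 43 + ? = 195, so (5,4) = 17.
Using column 3: 29 + 57 + 35 + 51 + ? → (4,3) = 195 − 172 = 23.
Main diagonal must total 195; the given cells sum to 156, so (4,4) = 39.
Using row 4: 31 + 47 + 23 + 39 + ? → (4,5) = 195 − 140 = 55.
From column 4, 195 − (45 + 33 + 39 + 17) gives (3,4) = 61.
Using column 5: 21 + 49 + 55 + 43 + ? → (3,5) = 195 − 168 = 27.

37 63 29 45 21 / 15 41 57 33 49 / 53 19 35 61 27 / 31 47 23 39 55 / 59 25 51 17 43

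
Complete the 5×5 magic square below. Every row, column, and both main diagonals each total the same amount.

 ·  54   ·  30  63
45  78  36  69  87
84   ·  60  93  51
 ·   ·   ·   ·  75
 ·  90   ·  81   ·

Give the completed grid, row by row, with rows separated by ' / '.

96 54 72 30 63 / 45 78 36 69 87 / 84 27 60 93 51 / 33 66 99 42 75 / 57 90 48 81 39

Row 2 is already complete: 45 + 78 + 36 + 69 + 87 = 315, so that is the magic constant.
Using row 3: 84 + 60 + 93 + 51 + ? → (3,2) = 315 − 288 = 27.
Column 2: 54 + 78 + 27 + 90 + ? = 315, so (4,2) = 66.
Column 4 needs 315; the known cells sum to 273, so (4,4) = 42.
Using column 5: 63 + 87 + 51 + 75 + ? → (5,5) = 315 − 276 = 39.
Main diagonal must total 315; the given cells sum to 219, so (1,1) = 96.
The remaining cell in anti-diagonal is (5,1) = 315 − 258 = 57.
From row 1, 315 − (96 + 54 + 30 + 63) gives (1,3) = 72.
The remaining cell in row 5 is (5,3) = 315 − 267 = 48.
From column 1, 315 − (96 + 45 + 84 + 57) gives (4,1) = 33.
The remaining cell in column 3 is (4,3) = 315 − 216 = 99.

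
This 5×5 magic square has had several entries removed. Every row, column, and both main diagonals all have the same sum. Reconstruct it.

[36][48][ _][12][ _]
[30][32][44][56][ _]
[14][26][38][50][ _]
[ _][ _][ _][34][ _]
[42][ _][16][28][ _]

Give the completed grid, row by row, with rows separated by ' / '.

36 48 60 12 24 / 30 32 44 56 18 / 14 26 38 50 52 / 58 20 22 34 46 / 42 54 16 28 40

Column 4 is already complete: 12 + 56 + 50 + 34 + 28 = 180, so that is the magic constant.
Using row 2: 30 + 32 + 44 + 56 + ? → (2,5) = 180 − 162 = 18.
The remaining cell in row 3 is (3,5) = 180 − 128 = 52.
Column 1: 36 + 30 + 14 + 42 + ? = 180, so (4,1) = 58.
The remaining cell in main diagonal is (5,5) = 180 − 140 = 40.
Row 5 must total 180; the given cells sum to 126, so (5,2) = 54.
Using column 2: 48 + 32 + 26 + 54 + ? → (4,2) = 180 − 160 = 20.
Anti-diagonal: 56 + 38 + 20 + 42 + ? = 180, so (1,5) = 24.
The remaining cell in row 1 is (1,3) = 180 − 120 = 60.
From column 3, 180 − (60 + 44 + 38 + 16) gives (4,3) = 22.
The remaining cell in column 5 is (4,5) = 180 − 134 = 46.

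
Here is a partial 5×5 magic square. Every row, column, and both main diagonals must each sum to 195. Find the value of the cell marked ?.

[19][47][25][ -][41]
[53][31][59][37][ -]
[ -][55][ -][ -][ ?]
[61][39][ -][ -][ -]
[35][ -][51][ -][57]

49

Row 1 needs 195; the known cells sum to 132, so (1,4) = 63.
The remaining cell in row 2 is (2,5) = 195 − 180 = 15.
The remaining cell in column 1 is (3,1) = 195 − 168 = 27.
From column 2, 195 − (47 + 31 + 55 + 39) gives (5,2) = 23.
Anti-diagonal: 41 + 37 + 39 + 35 + ? = 195, so (3,3) = 43.
Row 5 needs 195; the known cells sum to 166, so (5,4) = 29.
The remaining cell in column 3 is (4,3) = 195 − 178 = 17.
Main diagonal: 19 + 31 + 43 + 57 + ? = 195, so (4,4) = 45.
Row 4 needs 195; the known cells sum to 162, so (4,5) = 33.
Column 4: 63 + 37 + 45 + 29 + ? = 195, so (3,4) = 21.
From column 5, 195 − (41 + 15 + 33 + 57) gives (3,5) = 49.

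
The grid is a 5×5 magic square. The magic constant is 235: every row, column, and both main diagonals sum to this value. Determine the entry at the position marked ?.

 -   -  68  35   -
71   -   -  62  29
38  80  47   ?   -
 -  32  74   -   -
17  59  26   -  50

From row 5, 235 − (17 + 59 + 26 + 50) gives (5,4) = 83.
Column 3 must total 235; the given cells sum to 215, so (2,3) = 20.
The remaining cell in anti-diagonal is (1,5) = 235 − 158 = 77.
Row 2 must total 235; the given cells sum to 182, so (2,2) = 53.
Using column 2: 53 + 80 + 32 + 59 + ? → (1,2) = 235 − 224 = 11.
Row 1 must total 235; the given cells sum to 191, so (1,1) = 44.
Using column 1: 44 + 71 + 38 + 17 + ? → (4,1) = 235 − 170 = 65.
The remaining cell in main diagonal is (4,4) = 235 − 194 = 41.
Row 4 needs 235; the known cells sum to 212, so (4,5) = 23.
Column 4 must total 235; the given cells sum to 221, so (3,4) = 14.

14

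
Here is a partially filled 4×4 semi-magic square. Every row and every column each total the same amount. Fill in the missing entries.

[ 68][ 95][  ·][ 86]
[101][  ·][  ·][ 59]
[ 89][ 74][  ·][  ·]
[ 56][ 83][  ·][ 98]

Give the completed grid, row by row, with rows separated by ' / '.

68 95 65 86 / 101 62 92 59 / 89 74 80 71 / 56 83 77 98

Column 1 is already complete: 68 + 101 + 89 + 56 = 314, so that is the magic constant.
Row 1 must total 314; the given cells sum to 249, so (1,3) = 65.
Row 4 must total 314; the given cells sum to 237, so (4,3) = 77.
Column 2: 95 + 74 + 83 + ? = 314, so (2,2) = 62.
From column 4, 314 − (86 + 59 + 98) gives (3,4) = 71.
From row 2, 314 − (101 + 62 + 59) gives (2,3) = 92.
Row 3 needs 314; the known cells sum to 234, so (3,3) = 80.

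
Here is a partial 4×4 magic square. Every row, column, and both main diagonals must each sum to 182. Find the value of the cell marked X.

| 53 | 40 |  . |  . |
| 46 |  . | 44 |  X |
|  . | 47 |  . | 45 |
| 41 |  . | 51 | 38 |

Row 4 needs 182; the known cells sum to 130, so (4,2) = 52.
From column 1, 182 − (53 + 46 + 41) gives (3,1) = 42.
Column 2 must total 182; the given cells sum to 139, so (2,2) = 43.
The remaining cell in main diagonal is (3,3) = 182 − 134 = 48.
Anti-diagonal needs 182; the known cells sum to 132, so (1,4) = 50.
The remaining cell in row 1 is (1,3) = 182 − 143 = 39.
The remaining cell in row 2 is (2,4) = 182 − 133 = 49.

49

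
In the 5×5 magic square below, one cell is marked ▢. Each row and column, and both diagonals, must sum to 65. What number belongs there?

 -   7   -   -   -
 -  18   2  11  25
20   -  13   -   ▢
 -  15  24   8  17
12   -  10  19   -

6

Row 2 needs 65; the known cells sum to 56, so (2,1) = 9.
Row 4: 15 + 24 + 8 + 17 + ? = 65, so (4,1) = 1.
Column 1 must total 65; the given cells sum to 42, so (1,1) = 23.
Using column 3: 2 + 13 + 24 + 10 + ? → (1,3) = 65 − 49 = 16.
Main diagonal: 23 + 18 + 13 + 8 + ? = 65, so (5,5) = 3.
From anti-diagonal, 65 − (11 + 13 + 15 + 12) gives (1,5) = 14.
From row 1, 65 − (23 + 7 + 16 + 14) gives (1,4) = 5.
From row 5, 65 − (12 + 10 + 19 + 3) gives (5,2) = 21.
Column 2 needs 65; the known cells sum to 61, so (3,2) = 4.
The remaining cell in column 4 is (3,4) = 65 − 43 = 22.
Using column 5: 14 + 25 + 17 + 3 + ? → (3,5) = 65 − 59 = 6.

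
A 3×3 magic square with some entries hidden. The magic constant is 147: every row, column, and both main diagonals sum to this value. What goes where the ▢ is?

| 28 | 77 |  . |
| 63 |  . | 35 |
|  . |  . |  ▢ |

The remaining cell in row 1 is (1,3) = 147 − 105 = 42.
Using row 2: 63 + 35 + ? → (2,2) = 147 − 98 = 49.
Column 1 must total 147; the given cells sum to 91, so (3,1) = 56.
Column 2 must total 147; the given cells sum to 126, so (3,2) = 21.
Using column 3: 42 + 35 + ? → (3,3) = 147 − 77 = 70.

70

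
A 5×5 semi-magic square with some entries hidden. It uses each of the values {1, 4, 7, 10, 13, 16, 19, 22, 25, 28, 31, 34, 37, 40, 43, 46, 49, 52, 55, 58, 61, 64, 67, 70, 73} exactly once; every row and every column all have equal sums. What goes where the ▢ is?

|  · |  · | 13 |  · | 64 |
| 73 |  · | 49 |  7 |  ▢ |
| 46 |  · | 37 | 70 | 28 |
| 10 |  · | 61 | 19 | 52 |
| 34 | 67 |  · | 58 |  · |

40

The 25 entries sum to 925, so each line sums to 925/5 = 185.
Row 3 needs 185; the known cells sum to 181, so (3,2) = 4.
Row 4: 10 + 61 + 19 + 52 + ? = 185, so (4,2) = 43.
The remaining cell in column 1 is (1,1) = 185 − 163 = 22.
Using column 3: 13 + 49 + 37 + 61 + ? → (5,3) = 185 − 160 = 25.
Column 4 must total 185; the given cells sum to 154, so (1,4) = 31.
Row 1 must total 185; the given cells sum to 130, so (1,2) = 55.
From row 5, 185 − (34 + 67 + 25 + 58) gives (5,5) = 1.
Column 2 must total 185; the given cells sum to 169, so (2,2) = 16.
Column 5 needs 185; the known cells sum to 145, so (2,5) = 40.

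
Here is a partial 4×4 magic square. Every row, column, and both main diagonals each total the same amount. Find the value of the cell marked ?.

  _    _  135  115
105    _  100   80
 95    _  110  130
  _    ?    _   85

140

Column 4 is complete and sums to 410; that is the magic constant.
From row 2, 410 − (105 + 100 + 80) gives (2,2) = 125.
From row 3, 410 − (95 + 110 + 130) gives (3,2) = 75.
Column 3: 135 + 100 + 110 + ? = 410, so (4,3) = 65.
From main diagonal, 410 − (125 + 110 + 85) gives (1,1) = 90.
Anti-diagonal: 115 + 100 + 75 + ? = 410, so (4,1) = 120.
Row 1 must total 410; the given cells sum to 340, so (1,2) = 70.
From row 4, 410 − (120 + 65 + 85) gives (4,2) = 140.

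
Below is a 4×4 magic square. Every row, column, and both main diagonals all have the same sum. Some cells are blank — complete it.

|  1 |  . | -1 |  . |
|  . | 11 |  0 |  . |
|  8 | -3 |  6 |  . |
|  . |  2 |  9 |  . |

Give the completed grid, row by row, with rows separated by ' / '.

1 4 -1 10 / -2 11 0 5 / 8 -3 6 3 / 7 2 9 -4

Column 3 is already complete: -1 + 0 + 6 + 9 = 14, so that is the magic constant.
Row 3 must total 14; the given cells sum to 11, so (3,4) = 3.
Column 2: 11 + (-3) + 2 + ? = 14, so (1,2) = 4.
Main diagonal needs 14; the known cells sum to 18, so (4,4) = -4.
Using row 1: 1 + 4 + (-1) + ? → (1,4) = 14 − 4 = 10.
Using row 4: 2 + 9 + (-4) + ? → (4,1) = 14 − 7 = 7.
Column 1 must total 14; the given cells sum to 16, so (2,1) = -2.
Column 4: 10 + 3 + (-4) + ? = 14, so (2,4) = 5.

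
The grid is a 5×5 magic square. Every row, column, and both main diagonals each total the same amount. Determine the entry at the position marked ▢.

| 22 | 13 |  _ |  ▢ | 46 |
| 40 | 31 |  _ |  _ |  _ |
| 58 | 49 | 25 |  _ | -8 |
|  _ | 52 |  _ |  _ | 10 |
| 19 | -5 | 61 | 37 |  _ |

55

Column 2 is complete and sums to 140; that is the magic constant.
Row 3: 58 + 49 + 25 + (-8) + ? = 140, so (3,4) = 16.
Row 5: 19 + (-5) + 61 + 37 + ? = 140, so (5,5) = 28.
Using column 1: 22 + 40 + 58 + 19 + ? → (4,1) = 140 − 139 = 1.
The remaining cell in column 5 is (2,5) = 140 − 76 = 64.
The remaining cell in main diagonal is (4,4) = 140 − 106 = 34.
The remaining cell in anti-diagonal is (2,4) = 140 − 142 = -2.
Row 2 needs 140; the known cells sum to 133, so (2,3) = 7.
Using row 4: 1 + 52 + 34 + 10 + ? → (4,3) = 140 − 97 = 43.
From column 3, 140 − (7 + 25 + 43 + 61) gives (1,3) = 4.
Column 4 needs 140; the known cells sum to 85, so (1,4) = 55.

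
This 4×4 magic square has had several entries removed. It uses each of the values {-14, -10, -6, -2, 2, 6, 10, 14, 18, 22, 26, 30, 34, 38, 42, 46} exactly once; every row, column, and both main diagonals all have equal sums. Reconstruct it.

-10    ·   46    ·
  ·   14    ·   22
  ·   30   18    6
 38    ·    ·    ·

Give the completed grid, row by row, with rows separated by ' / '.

-10 34 46 -6 / 26 14 2 22 / 10 30 18 6 / 38 -14 -2 42

The 16 entries sum to 256, so each line sums to 256/4 = 64.
Row 3: 30 + 18 + 6 + ? = 64, so (3,1) = 10.
Column 1: -10 + 10 + 38 + ? = 64, so (2,1) = 26.
The remaining cell in main diagonal is (4,4) = 64 − 22 = 42.
The remaining cell in row 2 is (2,3) = 64 − 62 = 2.
Using column 3: 46 + 2 + 18 + ? → (4,3) = 64 − 66 = -2.
Column 4: 22 + 6 + 42 + ? = 64, so (1,4) = -6.
Row 1: -10 + 46 + (-6) + ? = 64, so (1,2) = 34.
Using row 4: 38 + (-2) + 42 + ? → (4,2) = 64 − 78 = -14.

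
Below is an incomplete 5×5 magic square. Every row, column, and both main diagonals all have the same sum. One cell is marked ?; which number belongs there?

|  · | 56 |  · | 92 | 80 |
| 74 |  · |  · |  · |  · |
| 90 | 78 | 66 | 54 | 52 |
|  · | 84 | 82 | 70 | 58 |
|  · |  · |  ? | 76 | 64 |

88

Row 3 is complete and sums to 340; that is the magic constant.
From row 4, 340 − (84 + 82 + 70 + 58) gives (4,1) = 46.
Column 4 must total 340; the given cells sum to 292, so (2,4) = 48.
Column 5: 80 + 52 + 58 + 64 + ? = 340, so (2,5) = 86.
Anti-diagonal: 80 + 48 + 66 + 84 + ? = 340, so (5,1) = 62.
The remaining cell in column 1 is (1,1) = 340 − 272 = 68.
Main diagonal must total 340; the given cells sum to 268, so (2,2) = 72.
The remaining cell in row 1 is (1,3) = 340 − 296 = 44.
From row 2, 340 − (74 + 72 + 48 + 86) gives (2,3) = 60.
Column 2 must total 340; the given cells sum to 290, so (5,2) = 50.
From column 3, 340 − (44 + 60 + 66 + 82) gives (5,3) = 88.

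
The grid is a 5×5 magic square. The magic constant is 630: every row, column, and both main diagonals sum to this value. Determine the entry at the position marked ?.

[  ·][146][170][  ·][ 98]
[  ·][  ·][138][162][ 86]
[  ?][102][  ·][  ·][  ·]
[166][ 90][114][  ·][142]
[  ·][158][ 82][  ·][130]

78

Row 4 must total 630; the given cells sum to 512, so (4,4) = 118.
Using column 2: 146 + 102 + 90 + 158 + ? → (2,2) = 630 − 496 = 134.
From column 3, 630 − (170 + 138 + 114 + 82) gives (3,3) = 126.
Column 5 needs 630; the known cells sum to 456, so (3,5) = 174.
Main diagonal needs 630; the known cells sum to 508, so (1,1) = 122.
Using anti-diagonal: 98 + 162 + 126 + 90 + ? → (5,1) = 630 − 476 = 154.
The remaining cell in row 1 is (1,4) = 630 − 536 = 94.
The remaining cell in row 2 is (2,1) = 630 − 520 = 110.
The remaining cell in row 5 is (5,4) = 630 − 524 = 106.
Using column 1: 122 + 110 + 166 + 154 + ? → (3,1) = 630 − 552 = 78.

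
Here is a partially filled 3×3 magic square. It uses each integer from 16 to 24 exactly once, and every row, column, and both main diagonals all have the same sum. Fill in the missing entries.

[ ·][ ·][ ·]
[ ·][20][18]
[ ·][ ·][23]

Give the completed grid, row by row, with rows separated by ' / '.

17 24 19 / 22 20 18 / 21 16 23

The entries are 16 through 24, which sum to 180, so each line sums to 180/3 = 60.
The remaining cell in row 2 is (2,1) = 60 − 38 = 22.
Column 3: 18 + 23 + ? = 60, so (1,3) = 19.
Main diagonal must total 60; the given cells sum to 43, so (1,1) = 17.
Anti-diagonal: 19 + 20 + ? = 60, so (3,1) = 21.
Row 1 must total 60; the given cells sum to 36, so (1,2) = 24.
The remaining cell in row 3 is (3,2) = 60 − 44 = 16.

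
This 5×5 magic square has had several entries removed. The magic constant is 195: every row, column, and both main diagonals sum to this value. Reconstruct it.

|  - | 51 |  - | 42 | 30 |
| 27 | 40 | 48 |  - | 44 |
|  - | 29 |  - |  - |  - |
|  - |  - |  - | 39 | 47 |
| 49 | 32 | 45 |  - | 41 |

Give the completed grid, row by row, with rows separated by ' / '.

From row 2, 195 − (27 + 40 + 48 + 44) gives (2,4) = 36.
Row 5 must total 195; the given cells sum to 167, so (5,4) = 28.
Using column 2: 51 + 40 + 29 + 32 + ? → (4,2) = 195 − 152 = 43.
Column 4: 42 + 36 + 39 + 28 + ? = 195, so (3,4) = 50.
Column 5: 30 + 44 + 47 + 41 + ? = 195, so (3,5) = 33.
Anti-diagonal needs 195; the known cells sum to 158, so (3,3) = 37.
Row 3 needs 195; the known cells sum to 149, so (3,1) = 46.
Using main diagonal: 40 + 37 + 39 + 41 + ? → (1,1) = 195 − 157 = 38.
The remaining cell in row 1 is (1,3) = 195 − 161 = 34.
Using column 1: 38 + 27 + 46 + 49 + ? → (4,1) = 195 − 160 = 35.
Using column 3: 34 + 48 + 37 + 45 + ? → (4,3) = 195 − 164 = 31.

38 51 34 42 30 / 27 40 48 36 44 / 46 29 37 50 33 / 35 43 31 39 47 / 49 32 45 28 41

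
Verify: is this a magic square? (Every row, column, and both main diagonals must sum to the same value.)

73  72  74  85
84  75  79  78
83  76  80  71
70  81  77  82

No — column 4 sums to 316 but anti-diagonal sums to 310.

Row 1: 73 + 72 + 74 + 85 = 304.
Row 2: 84 + 75 + 79 + 78 = 316.
Row 3: 83 + 76 + 80 + 71 = 310.
Row 4: 70 + 81 + 77 + 82 = 310.
Column 1: 73 + 84 + 83 + 70 = 310.
Column 2: 72 + 75 + 76 + 81 = 304.
Column 3: 74 + 79 + 80 + 77 = 310.
Column 4: 85 + 78 + 71 + 82 = 316.
Main diagonal: 73 + 75 + 80 + 82 = 310.
Anti-diagonal: 85 + 79 + 76 + 70 = 310.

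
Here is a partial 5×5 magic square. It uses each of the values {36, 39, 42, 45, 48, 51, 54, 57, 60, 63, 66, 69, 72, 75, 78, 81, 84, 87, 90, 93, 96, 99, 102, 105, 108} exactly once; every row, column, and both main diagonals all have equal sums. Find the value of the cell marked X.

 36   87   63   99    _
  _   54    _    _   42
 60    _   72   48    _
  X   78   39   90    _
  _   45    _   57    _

The 25 entries sum to 1800, so each line sums to 1800/5 = 360.
Row 1 needs 360; the known cells sum to 285, so (1,5) = 75.
Column 2: 87 + 54 + 78 + 45 + ? = 360, so (3,2) = 96.
Column 4 needs 360; the known cells sum to 294, so (2,4) = 66.
Main diagonal: 36 + 54 + 72 + 90 + ? = 360, so (5,5) = 108.
From anti-diagonal, 360 − (75 + 66 + 72 + 78) gives (5,1) = 69.
Row 3: 60 + 96 + 72 + 48 + ? = 360, so (3,5) = 84.
Using row 5: 69 + 45 + 57 + 108 + ? → (5,3) = 360 − 279 = 81.
Column 3 must total 360; the given cells sum to 255, so (2,3) = 105.
Column 5 needs 360; the known cells sum to 309, so (4,5) = 51.
Using row 2: 54 + 105 + 66 + 42 + ? → (2,1) = 360 − 267 = 93.
Using row 4: 78 + 39 + 90 + 51 + ? → (4,1) = 360 − 258 = 102.

102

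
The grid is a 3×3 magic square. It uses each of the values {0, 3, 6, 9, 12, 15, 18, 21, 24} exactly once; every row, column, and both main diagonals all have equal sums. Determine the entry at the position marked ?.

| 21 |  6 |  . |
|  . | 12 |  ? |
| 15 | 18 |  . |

24

The 9 entries sum to 108, so each line sums to 108/3 = 36.
Row 1 must total 36; the given cells sum to 27, so (1,3) = 9.
From row 3, 36 − (15 + 18) gives (3,3) = 3.
Column 1 needs 36; the known cells sum to 36, so (2,1) = 0.
Column 3: 9 + 3 + ? = 36, so (2,3) = 24.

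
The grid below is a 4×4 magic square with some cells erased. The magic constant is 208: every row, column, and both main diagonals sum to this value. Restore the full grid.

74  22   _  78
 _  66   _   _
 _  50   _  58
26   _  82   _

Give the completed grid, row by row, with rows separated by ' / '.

The remaining cell in row 1 is (1,3) = 208 − 174 = 34.
Using column 2: 22 + 66 + 50 + ? → (4,2) = 208 − 138 = 70.
From anti-diagonal, 208 − (78 + 50 + 26) gives (2,3) = 54.
Using row 4: 26 + 70 + 82 + ? → (4,4) = 208 − 178 = 30.
From column 3, 208 − (34 + 54 + 82) gives (3,3) = 38.
From column 4, 208 − (78 + 58 + 30) gives (2,4) = 42.
The remaining cell in row 2 is (2,1) = 208 − 162 = 46.
Row 3 must total 208; the given cells sum to 146, so (3,1) = 62.

74 22 34 78 / 46 66 54 42 / 62 50 38 58 / 26 70 82 30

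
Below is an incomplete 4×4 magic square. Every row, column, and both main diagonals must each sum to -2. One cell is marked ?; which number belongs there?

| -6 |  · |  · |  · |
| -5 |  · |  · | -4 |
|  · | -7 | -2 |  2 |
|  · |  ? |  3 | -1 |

Using row 3: -7 + (-2) + 2 + ? → (3,1) = -2 − (-7) = 5.
From column 1, -2 − (-6 + (-5) + 5) gives (4,1) = 4.
Column 4 must total -2; the given cells sum to -3, so (1,4) = 1.
The remaining cell in main diagonal is (2,2) = -2 − (-9) = 7.
Using anti-diagonal: 1 + (-7) + 4 + ? → (2,3) = -2 − (-2) = 0.
From row 4, -2 − (4 + 3 + (-1)) gives (4,2) = -8.

-8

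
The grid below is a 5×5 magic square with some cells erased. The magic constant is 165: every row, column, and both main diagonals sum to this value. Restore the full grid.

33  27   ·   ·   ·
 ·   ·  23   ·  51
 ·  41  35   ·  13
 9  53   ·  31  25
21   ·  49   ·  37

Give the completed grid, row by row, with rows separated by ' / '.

From row 4, 165 − (9 + 53 + 31 + 25) gives (4,3) = 47.
Column 3 needs 165; the known cells sum to 154, so (1,3) = 11.
Column 5 must total 165; the given cells sum to 126, so (1,5) = 39.
From main diagonal, 165 − (33 + 35 + 31 + 37) gives (2,2) = 29.
From anti-diagonal, 165 − (39 + 35 + 53 + 21) gives (2,4) = 17.
The remaining cell in row 1 is (1,4) = 165 − 110 = 55.
Row 2: 29 + 23 + 17 + 51 + ? = 165, so (2,1) = 45.
Column 1 must total 165; the given cells sum to 108, so (3,1) = 57.
The remaining cell in column 2 is (5,2) = 165 − 150 = 15.
Row 3: 57 + 41 + 35 + 13 + ? = 165, so (3,4) = 19.
Using row 5: 21 + 15 + 49 + 37 + ? → (5,4) = 165 − 122 = 43.

33 27 11 55 39 / 45 29 23 17 51 / 57 41 35 19 13 / 9 53 47 31 25 / 21 15 49 43 37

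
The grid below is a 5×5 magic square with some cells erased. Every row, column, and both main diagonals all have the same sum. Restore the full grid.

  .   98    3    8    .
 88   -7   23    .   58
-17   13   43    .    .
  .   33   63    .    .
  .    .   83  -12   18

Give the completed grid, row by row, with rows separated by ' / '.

68 98 3 8 38 / 88 -7 23 53 58 / -17 13 43 73 103 / 28 33 63 93 -2 / 48 78 83 -12 18

Column 3 is already complete: 3 + 23 + 43 + 63 + 83 = 215, so that is the magic constant.
Row 2 must total 215; the given cells sum to 162, so (2,4) = 53.
Column 2 must total 215; the given cells sum to 137, so (5,2) = 78.
From row 5, 215 − (78 + 83 + (-12) + 18) gives (5,1) = 48.
Anti-diagonal needs 215; the known cells sum to 177, so (1,5) = 38.
Using row 1: 98 + 3 + 8 + 38 + ? → (1,1) = 215 − 147 = 68.
Column 1 needs 215; the known cells sum to 187, so (4,1) = 28.
From main diagonal, 215 − (68 + (-7) + 43 + 18) gives (4,4) = 93.
The remaining cell in row 4 is (4,5) = 215 − 217 = -2.
Column 4 needs 215; the known cells sum to 142, so (3,4) = 73.
Column 5 needs 215; the known cells sum to 112, so (3,5) = 103.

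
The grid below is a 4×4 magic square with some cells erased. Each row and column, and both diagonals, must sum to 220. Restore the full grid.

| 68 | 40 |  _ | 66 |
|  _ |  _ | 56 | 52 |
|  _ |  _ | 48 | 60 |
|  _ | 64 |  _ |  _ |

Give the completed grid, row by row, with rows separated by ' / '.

The remaining cell in row 1 is (1,3) = 220 − 174 = 46.
Column 3 must total 220; the given cells sum to 150, so (4,3) = 70.
From column 4, 220 − (66 + 52 + 60) gives (4,4) = 42.
From main diagonal, 220 − (68 + 48 + 42) gives (2,2) = 62.
From row 2, 220 − (62 + 56 + 52) gives (2,1) = 50.
Row 4: 64 + 70 + 42 + ? = 220, so (4,1) = 44.
Column 1 needs 220; the known cells sum to 162, so (3,1) = 58.
Column 2: 40 + 62 + 64 + ? = 220, so (3,2) = 54.

68 40 46 66 / 50 62 56 52 / 58 54 48 60 / 44 64 70 42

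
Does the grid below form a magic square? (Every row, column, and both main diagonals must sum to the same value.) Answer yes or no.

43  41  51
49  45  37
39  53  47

Row 1: 43 + 41 + 51 = 135.
Row 2: 49 + 45 + 37 = 131.
Row 3: 39 + 53 + 47 = 139.
Column 1: 43 + 49 + 39 = 131.
Column 2: 41 + 45 + 53 = 139.
Column 3: 51 + 37 + 47 = 135.
Main diagonal: 43 + 45 + 47 = 135.
Anti-diagonal: 51 + 45 + 39 = 135.

No — anti-diagonal sums to 135 but row 3 sums to 139.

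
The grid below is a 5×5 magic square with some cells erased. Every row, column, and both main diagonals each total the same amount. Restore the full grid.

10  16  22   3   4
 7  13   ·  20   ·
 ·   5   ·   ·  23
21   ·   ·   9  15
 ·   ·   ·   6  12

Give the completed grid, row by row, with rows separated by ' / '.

10 16 22 3 4 / 7 13 14 20 1 / -1 5 11 17 23 / 21 2 8 9 15 / 18 19 0 6 12

Row 1 is already complete: 10 + 16 + 22 + 3 + 4 = 55, so that is the magic constant.
From column 4, 55 − (3 + 20 + 9 + 6) gives (3,4) = 17.
From column 5, 55 − (4 + 23 + 15 + 12) gives (2,5) = 1.
The remaining cell in main diagonal is (3,3) = 55 − 44 = 11.
Row 2 must total 55; the given cells sum to 41, so (2,3) = 14.
The remaining cell in row 3 is (3,1) = 55 − 56 = -1.
Using column 1: 10 + 7 + (-1) + 21 + ? → (5,1) = 55 − 37 = 18.
Anti-diagonal: 4 + 20 + 11 + 18 + ? = 55, so (4,2) = 2.
The remaining cell in row 4 is (4,3) = 55 − 47 = 8.
Column 2 must total 55; the given cells sum to 36, so (5,2) = 19.
Column 3: 22 + 14 + 11 + 8 + ? = 55, so (5,3) = 0.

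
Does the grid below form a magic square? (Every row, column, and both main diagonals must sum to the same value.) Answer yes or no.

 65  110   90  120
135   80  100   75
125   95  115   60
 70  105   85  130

Row 1: 65 + 110 + 90 + 120 = 385.
Row 2: 135 + 80 + 100 + 75 = 390.
Row 3: 125 + 95 + 115 + 60 = 395.
Row 4: 70 + 105 + 85 + 130 = 390.
Column 1: 65 + 135 + 125 + 70 = 395.
Column 2: 110 + 80 + 95 + 105 = 390.
Column 3: 90 + 100 + 115 + 85 = 390.
Column 4: 120 + 75 + 60 + 130 = 385.
Main diagonal: 65 + 80 + 115 + 130 = 390.
Anti-diagonal: 120 + 100 + 95 + 70 = 385.

No — row 1 sums to 385 but column 1 sums to 395.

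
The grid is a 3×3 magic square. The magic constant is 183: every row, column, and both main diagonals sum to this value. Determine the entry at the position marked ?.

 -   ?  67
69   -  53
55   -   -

Row 2 must total 183; the given cells sum to 122, so (2,2) = 61.
From column 1, 183 − (69 + 55) gives (1,1) = 59.
Column 3: 67 + 53 + ? = 183, so (3,3) = 63.
Using row 1: 59 + 67 + ? → (1,2) = 183 − 126 = 57.

57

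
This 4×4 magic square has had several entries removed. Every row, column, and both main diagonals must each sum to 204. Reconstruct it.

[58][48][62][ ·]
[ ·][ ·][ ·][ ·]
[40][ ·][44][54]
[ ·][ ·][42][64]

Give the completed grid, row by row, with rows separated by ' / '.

58 48 62 36 / 60 38 56 50 / 40 66 44 54 / 46 52 42 64

From row 1, 204 − (58 + 48 + 62) gives (1,4) = 36.
From row 3, 204 − (40 + 44 + 54) gives (3,2) = 66.
From column 3, 204 − (62 + 44 + 42) gives (2,3) = 56.
Column 4: 36 + 54 + 64 + ? = 204, so (2,4) = 50.
Main diagonal must total 204; the given cells sum to 166, so (2,2) = 38.
Anti-diagonal needs 204; the known cells sum to 158, so (4,1) = 46.
From row 2, 204 − (38 + 56 + 50) gives (2,1) = 60.
Row 4 must total 204; the given cells sum to 152, so (4,2) = 52.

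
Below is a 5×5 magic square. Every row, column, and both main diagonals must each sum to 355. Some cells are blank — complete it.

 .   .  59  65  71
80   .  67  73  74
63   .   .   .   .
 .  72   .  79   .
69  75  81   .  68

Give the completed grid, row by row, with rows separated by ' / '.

Row 2 must total 355; the given cells sum to 294, so (2,2) = 61.
Row 5 needs 355; the known cells sum to 293, so (5,4) = 62.
The remaining cell in column 4 is (3,4) = 355 − 279 = 76.
From anti-diagonal, 355 − (71 + 73 + 72 + 69) gives (3,3) = 70.
From column 3, 355 − (59 + 67 + 70 + 81) gives (4,3) = 78.
Main diagonal: 61 + 70 + 79 + 68 + ? = 355, so (1,1) = 77.
From row 1, 355 − (77 + 59 + 65 + 71) gives (1,2) = 83.
Column 1 must total 355; the given cells sum to 289, so (4,1) = 66.
Column 2 needs 355; the known cells sum to 291, so (3,2) = 64.
From row 3, 355 − (63 + 64 + 70 + 76) gives (3,5) = 82.
Row 4: 66 + 72 + 78 + 79 + ? = 355, so (4,5) = 60.

77 83 59 65 71 / 80 61 67 73 74 / 63 64 70 76 82 / 66 72 78 79 60 / 69 75 81 62 68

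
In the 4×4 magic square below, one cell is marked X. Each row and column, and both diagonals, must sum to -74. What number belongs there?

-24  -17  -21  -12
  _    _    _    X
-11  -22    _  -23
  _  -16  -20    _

-26

Row 3 needs -74; the known cells sum to -56, so (3,3) = -18.
The remaining cell in column 2 is (2,2) = -74 − (-55) = -19.
The remaining cell in column 3 is (2,3) = -74 − (-59) = -15.
Using main diagonal: -24 + (-19) + (-18) + ? → (4,4) = -74 − (-61) = -13.
From anti-diagonal, -74 − (-12 + (-15) + (-22)) gives (4,1) = -25.
The remaining cell in column 1 is (2,1) = -74 − (-60) = -14.
From column 4, -74 − (-12 + (-23) + (-13)) gives (2,4) = -26.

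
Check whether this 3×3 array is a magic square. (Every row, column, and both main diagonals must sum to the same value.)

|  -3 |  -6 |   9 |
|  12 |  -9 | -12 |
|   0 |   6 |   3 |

No — row 1 sums to 0 but column 1 sums to 9.

Row 1: -3 + (-6) + 9 = 0.
Row 2: 12 + (-9) + (-12) = -9.
Row 3: 0 + 6 + 3 = 9.
Column 1: -3 + 12 + 0 = 9.
Column 2: -6 + (-9) + 6 = -9.
Column 3: 9 + (-12) + 3 = 0.
Main diagonal: -3 + (-9) + 3 = -9.
Anti-diagonal: 9 + (-9) + 0 = 0.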